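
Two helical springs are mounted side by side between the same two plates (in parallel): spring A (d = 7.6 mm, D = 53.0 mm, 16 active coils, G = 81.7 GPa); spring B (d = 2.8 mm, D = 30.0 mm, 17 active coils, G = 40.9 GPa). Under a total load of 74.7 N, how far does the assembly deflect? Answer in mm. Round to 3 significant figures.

4.98 mm

k_A = Gd⁴/(8D³N_a) = (81.7×10³)(7.6⁴)/(8·53.0³·16) = 14.303 N/mm
k_B = Gd⁴/(8D³N_a) = (40.9×10³)(2.8⁴)/(8·30.0³·17) = 0.68463 N/mm
Parallel: k_eq = 14.303 + 0.68463 = 14.988 N/mm
δ = F/k_eq = 74.7/14.988 = 4.984 mm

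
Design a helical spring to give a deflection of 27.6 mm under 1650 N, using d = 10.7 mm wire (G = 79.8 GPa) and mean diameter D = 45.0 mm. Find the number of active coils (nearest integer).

Required rate k = F/δ = 1650/27.6 = 59.783 N/mm
N_a = Gd⁴/(8D³k) = (79.8×10³ × 10.7⁴)/(8 × 45.0³ × 59.783)
    = 1.04602e+09 / 4.35815e+07 = 24 → 24 coils

24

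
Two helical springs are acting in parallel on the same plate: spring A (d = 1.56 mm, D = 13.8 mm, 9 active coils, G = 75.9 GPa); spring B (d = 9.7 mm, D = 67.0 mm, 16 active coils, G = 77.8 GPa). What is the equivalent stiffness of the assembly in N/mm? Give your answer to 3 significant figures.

k_A = Gd⁴/(8D³N_a) = (75.9×10³)(1.56⁴)/(8·13.8³·9) = 2.3756 N/mm
k_B = Gd⁴/(8D³N_a) = (77.8×10³)(9.7⁴)/(8·67.0³·16) = 17.891 N/mm
Parallel: k_eq = 2.3756 + 17.891 = 20.266 N/mm

20.3 N/mm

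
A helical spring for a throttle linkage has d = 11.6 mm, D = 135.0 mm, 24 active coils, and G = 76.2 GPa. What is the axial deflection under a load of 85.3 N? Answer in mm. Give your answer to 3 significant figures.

29.2 mm

k = Gd⁴/(8D³N_a) = (76.2×10³)(11.6⁴)/(8·135.0³·24) = 2.9207 N/mm
δ = F/k = 85.3 / 2.9207 = 29.205 mm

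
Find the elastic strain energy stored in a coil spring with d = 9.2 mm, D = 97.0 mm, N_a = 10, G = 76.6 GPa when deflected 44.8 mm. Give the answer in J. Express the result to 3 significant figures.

7.54 J

k = Gd⁴/(8D³N_a) = (76.6×10³)(9.2⁴)/(8·97.0³·10) = 7.5158 N/mm
U = ½kδ² = 0.5 × 7.5158 × 44.8² = 7542.2 N·mm = 7.5422 J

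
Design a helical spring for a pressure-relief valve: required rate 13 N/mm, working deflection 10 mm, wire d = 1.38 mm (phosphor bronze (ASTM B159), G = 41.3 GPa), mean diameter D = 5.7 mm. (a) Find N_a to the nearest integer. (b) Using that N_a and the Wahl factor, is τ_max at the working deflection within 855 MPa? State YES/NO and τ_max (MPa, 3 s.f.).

N_a = Gd⁴/(8D³k) = (41.3×10³)(1.38⁴)/(8·5.7³·13) = 7.777 → N_a = 8
Actual rate k = Gd⁴/(8D³·8) = 12.638 N/mm
Working load F = kδ = 12.638·10 = 126.38 N
C = 5.7/1.38 = 4.1304; K_W = (4C−1)/(4C−4)+0.615/C = 1.3885
τ_max = K_W·8FD/(πd³) = 1.3885·697.97 = 969.12 MPa
τ_max > 855 MPa → exceeds allowable

(a) 8 coils; (b) NO, τ_max = 969 MPa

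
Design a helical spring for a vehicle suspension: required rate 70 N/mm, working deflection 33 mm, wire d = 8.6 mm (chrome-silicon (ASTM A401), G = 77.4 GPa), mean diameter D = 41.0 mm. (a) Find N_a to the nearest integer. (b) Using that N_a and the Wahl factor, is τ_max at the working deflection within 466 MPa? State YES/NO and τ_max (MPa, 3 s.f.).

N_a = Gd⁴/(8D³k) = (77.4×10³)(8.6⁴)/(8·41.0³·70) = 10.97 → N_a = 11
Actual rate k = Gd⁴/(8D³·11) = 69.807 N/mm
Working load F = kδ = 69.807·33 = 2303.6 N
C = 41.0/8.6 = 4.7674; K_W = (4C−1)/(4C−4)+0.615/C = 1.3281
τ_max = K_W·8FD/(πd³) = 1.3281·378.13 = 502.19 MPa
τ_max > 466 MPa → exceeds allowable

(a) 11 coils; (b) NO, τ_max = 502 MPa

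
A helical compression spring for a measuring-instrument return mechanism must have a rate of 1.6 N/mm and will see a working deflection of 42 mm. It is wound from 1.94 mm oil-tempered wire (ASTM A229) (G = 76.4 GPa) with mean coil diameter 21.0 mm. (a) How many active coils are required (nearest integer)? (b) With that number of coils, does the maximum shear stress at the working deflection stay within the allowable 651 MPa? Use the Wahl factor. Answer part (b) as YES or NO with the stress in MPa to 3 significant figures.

N_a = Gd⁴/(8D³k) = (76.4×10³)(1.94⁴)/(8·21.0³·1.6) = 9.129 → N_a = 9
Actual rate k = Gd⁴/(8D³·9) = 1.623 N/mm
Working load F = kδ = 1.623·42 = 68.165 N
C = 21.0/1.94 = 10.8247; K_W = (4C−1)/(4C−4)+0.615/C = 1.1332
τ_max = K_W·8FD/(πd³) = 1.1332·499.24 = 565.72 MPa
τ_max ≤ 651 MPa → acceptable

(a) 9 coils; (b) YES, τ_max = 566 MPa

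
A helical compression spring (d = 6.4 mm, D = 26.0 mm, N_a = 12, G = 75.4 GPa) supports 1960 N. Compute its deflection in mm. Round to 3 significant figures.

k = Gd⁴/(8D³N_a) = (75.4×10³)(6.4⁴)/(8·26.0³·12) = 74.972 N/mm
δ = F/k = 1960 / 74.972 = 26.143 mm

26.1 mm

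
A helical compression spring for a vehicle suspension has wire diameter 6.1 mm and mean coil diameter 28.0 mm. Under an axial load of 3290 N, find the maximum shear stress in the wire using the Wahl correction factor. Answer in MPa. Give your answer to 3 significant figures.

1390 MPa

Spring index C = D/d = 28.0/6.1 = 4.5902
K_W = (4C−1)/(4C−4) + 0.615/C = 17.361/14.361 + 0.1340 = 1.3429
τ₀ = 8FD/(πd³) = 8·3290·28.0/(π·6.1³) = 736960/713.08 = 1033.5 MPa
τ_max = K·τ₀ = 1.3429 × 1033.5 = 1387.9 MPa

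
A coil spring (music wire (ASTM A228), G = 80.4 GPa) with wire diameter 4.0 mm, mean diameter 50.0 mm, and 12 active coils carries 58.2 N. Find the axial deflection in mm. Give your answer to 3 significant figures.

33.9 mm

k = Gd⁴/(8D³N_a) = (80.4×10³)(4.0⁴)/(8·50.0³·12) = 1.7152 N/mm
δ = F/k = 58.2 / 1.7152 = 33.932 mm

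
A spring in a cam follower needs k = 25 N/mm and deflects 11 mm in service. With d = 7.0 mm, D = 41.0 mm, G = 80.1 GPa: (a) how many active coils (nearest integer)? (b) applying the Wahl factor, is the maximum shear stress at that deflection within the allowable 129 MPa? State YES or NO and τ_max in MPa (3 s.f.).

(a) 14 coils; (b) YES, τ_max = 105 MPa

N_a = Gd⁴/(8D³k) = (80.1×10³)(7.0⁴)/(8·41.0³·25) = 13.95 → N_a = 14
Actual rate k = Gd⁴/(8D³·14) = 24.915 N/mm
Working load F = kδ = 24.915·11 = 274.06 N
C = 41.0/7.0 = 5.8571; K_W = (4C−1)/(4C−4)+0.615/C = 1.2594
τ_max = K_W·8FD/(πd³) = 1.2594·83.421 = 105.06 MPa
τ_max ≤ 129 MPa → acceptable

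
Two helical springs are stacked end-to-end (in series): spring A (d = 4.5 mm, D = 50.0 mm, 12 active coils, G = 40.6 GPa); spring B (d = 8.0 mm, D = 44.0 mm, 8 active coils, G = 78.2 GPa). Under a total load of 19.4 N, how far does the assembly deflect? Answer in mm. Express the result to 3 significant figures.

14.3 mm

k_A = Gd⁴/(8D³N_a) = (40.6×10³)(4.5⁴)/(8·50.0³·12) = 1.3874 N/mm
k_B = Gd⁴/(8D³N_a) = (78.2×10³)(8.0⁴)/(8·44.0³·8) = 58.753 N/mm
Series: 1/k_eq = 1/1.3874 + 1/58.753 = 0.7378; k_eq = 1.3554 N/mm
δ = F/k_eq = 19.4/1.3554 = 14.313 mm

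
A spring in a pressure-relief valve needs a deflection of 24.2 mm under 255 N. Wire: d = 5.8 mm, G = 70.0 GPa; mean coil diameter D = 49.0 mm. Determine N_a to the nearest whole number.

Required rate k = F/δ = 255/24.2 = 10.537 N/mm
N_a = Gd⁴/(8D³k) = (70.0×10³ × 5.8⁴)/(8 × 49.0³ × 10.537)
    = 7.92155e+07 / 9.91752e+06 = 7.987 → 8 coils

8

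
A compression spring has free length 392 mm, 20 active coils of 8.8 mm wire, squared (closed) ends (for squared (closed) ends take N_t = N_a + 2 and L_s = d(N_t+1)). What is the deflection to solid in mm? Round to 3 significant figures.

N_t = 22; L_s = 8.8·23 = 202.4 mm
δ_solid = L₀ − L_s = 392 − 202.4 = 189.6 mm

190 mm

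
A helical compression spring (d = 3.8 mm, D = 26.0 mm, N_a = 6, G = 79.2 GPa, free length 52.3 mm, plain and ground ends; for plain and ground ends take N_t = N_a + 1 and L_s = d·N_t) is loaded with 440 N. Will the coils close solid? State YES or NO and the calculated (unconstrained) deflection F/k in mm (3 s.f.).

NO, δ = 22.5 mm

k = Gd⁴/(8D³N_a) = (79.2×10³)(3.8⁴)/(8·26.0³·6) = 19.575 N/mm
N_t = 7; L_s = 3.8·7 = 26.6 mm; δ_solid = L₀ − L_s = 52.3 − 26.6 = 25.7 mm
δ = F/k = 440/19.575 = 22.478 mm
δ < δ_solid → spring does not go solid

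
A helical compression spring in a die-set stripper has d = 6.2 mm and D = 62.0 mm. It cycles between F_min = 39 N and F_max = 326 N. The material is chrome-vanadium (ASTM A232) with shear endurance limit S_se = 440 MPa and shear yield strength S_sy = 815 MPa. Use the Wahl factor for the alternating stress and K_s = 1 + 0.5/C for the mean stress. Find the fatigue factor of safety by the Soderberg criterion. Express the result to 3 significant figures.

C = D/d = 62.0/6.2 = 10.0000; K_W = (4C−1)/(4C−4)+0.615/C = 1.1448; K_s = 1+0.5/C = 1.0500
F_a = (F_max−F_min)/2 = 143.5 N; F_m = (F_max+F_min)/2 = 182.5 N
τ_a = K_W·8F_aD/(πd³) = 1.1448 × 95.062 = 108.83 MPa
τ_m = K_s·8F_mD/(πd³) = 1.0500 × 120.9 = 126.94 MPa
Soderberg: 1/n_f = τ_a/S_se + τ_m/S_sy = 108.83/440 + 126.94/815 = 0.24734 + 0.15576 = 0.4031
n_f = 1/0.4031 = 2.481

2.48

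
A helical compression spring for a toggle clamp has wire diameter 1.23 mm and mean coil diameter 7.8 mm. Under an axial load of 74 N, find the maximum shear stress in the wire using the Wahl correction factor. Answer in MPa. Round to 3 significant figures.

977 MPa

Spring index C = D/d = 7.8/1.23 = 6.3415
K_W = (4C−1)/(4C−4) + 0.615/C = 24.366/21.366 + 0.0970 = 1.2374
τ₀ = 8FD/(πd³) = 8·74·7.8/(π·1.23³) = 4617.6/5.8461 = 789.86 MPa
τ_max = K·τ₀ = 1.2374 × 789.86 = 977.37 MPa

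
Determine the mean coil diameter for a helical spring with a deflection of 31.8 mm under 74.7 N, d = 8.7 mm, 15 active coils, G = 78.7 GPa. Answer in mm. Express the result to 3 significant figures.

Required rate k = F/δ = 74.7/31.8 = 2.3491 N/mm
D = (Gd⁴/(8N_a·k))^(1/3) = (78.7×10³·8.7⁴/(8·15·2.3491))^(1/3)
  = (1.59947e+06)^(1/3) = 116.9479 mm

117 mm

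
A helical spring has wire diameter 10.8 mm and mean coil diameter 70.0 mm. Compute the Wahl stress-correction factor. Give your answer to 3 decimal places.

1.232

C = D/d = 70.0/10.8 = 6.4815
K_W = (4C−1)/(4C−4) + 0.615/C = 24.926/21.926 + 0.0949 = 1.2317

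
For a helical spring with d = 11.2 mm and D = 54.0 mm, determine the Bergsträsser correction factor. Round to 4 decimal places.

C = D/d = 54.0/11.2 = 4.8214
K_B = (4C+2)/(4C−3) = 21.286/16.286 = 1.3070

1.3070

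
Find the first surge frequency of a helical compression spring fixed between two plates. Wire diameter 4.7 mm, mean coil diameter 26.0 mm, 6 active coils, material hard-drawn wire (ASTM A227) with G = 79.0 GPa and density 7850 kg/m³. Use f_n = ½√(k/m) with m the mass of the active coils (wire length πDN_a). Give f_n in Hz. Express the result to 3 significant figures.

k = Gd⁴/(8D³N_a) = (79.0×10³)(4.7⁴)/(8·26.0³·6) = 45.694 N/mm = 45694 N/m
Wire length L = πDN_a = π·26.0·6 = 490.09 mm
m = ρ·(πd²/4)·L = 7850 × 17.349×10⁻⁶ m² × 0.49009 m = 0.066747 kg
f_n = ½√(k/m) = 0.5·√(45694/0.066747) = 0.5·√(6.8459e+05) = 413.7 Hz

414 Hz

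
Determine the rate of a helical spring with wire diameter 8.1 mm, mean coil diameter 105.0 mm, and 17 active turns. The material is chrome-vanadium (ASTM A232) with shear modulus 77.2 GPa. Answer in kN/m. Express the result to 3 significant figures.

2.11 kN/m

k = Gd⁴/(8D³N_a) = (77.2×10³ × 8.1⁴) / (8 × 105.0³ × 17)
  = 3.32321e+08 / 1.57437e+08 = 2.1108 N/mm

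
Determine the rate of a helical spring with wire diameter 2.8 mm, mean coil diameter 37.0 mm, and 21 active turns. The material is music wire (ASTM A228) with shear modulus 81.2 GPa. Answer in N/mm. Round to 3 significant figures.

k = Gd⁴/(8D³N_a) = (81.2×10³ × 2.8⁴) / (8 × 37.0³ × 21)
  = 4.99101e+06 / 8.5097e+06 = 0.58651 N/mm

0.587 N/mm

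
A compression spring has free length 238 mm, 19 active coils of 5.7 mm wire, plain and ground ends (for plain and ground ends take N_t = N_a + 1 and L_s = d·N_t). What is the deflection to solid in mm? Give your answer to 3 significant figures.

N_t = 20; L_s = 5.7·20 = 114 mm
δ_solid = L₀ − L_s = 238 − 114 = 124 mm

124 mm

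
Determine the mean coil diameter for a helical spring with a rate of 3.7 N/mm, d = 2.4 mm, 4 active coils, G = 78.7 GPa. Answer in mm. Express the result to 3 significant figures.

28.0 mm

D = (Gd⁴/(8N_a·k))^(1/3) = (78.7×10³·2.4⁴/(8·4·3.7))^(1/3)
  = (22053)^(1/3) = 28.0429 mm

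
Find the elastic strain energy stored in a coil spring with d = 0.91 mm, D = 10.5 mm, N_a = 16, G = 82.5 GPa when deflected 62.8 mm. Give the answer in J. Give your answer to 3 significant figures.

0.753 J

k = Gd⁴/(8D³N_a) = (82.5×10³)(0.91⁴)/(8·10.5³·16) = 0.38181 N/mm
U = ½kδ² = 0.5 × 0.38181 × 62.8² = 752.89 N·mm = 0.75289 J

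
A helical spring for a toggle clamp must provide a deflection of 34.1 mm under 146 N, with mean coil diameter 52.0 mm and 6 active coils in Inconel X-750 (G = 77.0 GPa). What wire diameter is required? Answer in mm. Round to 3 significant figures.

Required rate k = F/δ = 146/34.1 = 4.2815 N/mm
d = (8D³N_a·k / G)^(1/4) = (8·52.0³·6·4.2815 / (77.0×10³))^0.25
  = (375.28)^0.25 = 4.4014 mm

4.40 mm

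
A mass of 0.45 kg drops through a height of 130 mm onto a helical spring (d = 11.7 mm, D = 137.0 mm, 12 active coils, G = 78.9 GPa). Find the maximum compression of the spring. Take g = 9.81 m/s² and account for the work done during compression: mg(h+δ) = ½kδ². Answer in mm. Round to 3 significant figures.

k = Gd⁴/(8D³N_a) = (78.9×10³)(11.7⁴)/(8·137.0³·12) = 5.9895 N/mm
W = mg = 0.45 × 9.81 = 4.4145 N
½kδ² − Wδ − Wh = 0 → δ = (W + √(W² + 2kWh))/k
δ = (4.4145 + √(19.488 + 6874.52))/5.9895 = (4.4145 + 83.03)/5.9895 = 14.6 mm

14.6 mm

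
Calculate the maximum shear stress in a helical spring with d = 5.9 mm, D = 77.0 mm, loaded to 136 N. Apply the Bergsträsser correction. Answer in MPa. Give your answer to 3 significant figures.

143 MPa

Spring index C = D/d = 77.0/5.9 = 13.0508
K_B = (4C+2)/(4C−3) = 54.203/49.203 = 1.1016
τ₀ = 8FD/(πd³) = 8·136·77.0/(π·5.9³) = 83776/645.22 = 129.84 MPa
τ_max = K·τ₀ = 1.1016 × 129.84 = 143.04 MPa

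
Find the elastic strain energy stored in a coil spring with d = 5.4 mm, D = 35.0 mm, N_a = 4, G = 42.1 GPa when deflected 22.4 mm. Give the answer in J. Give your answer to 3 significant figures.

k = Gd⁴/(8D³N_a) = (42.1×10³)(5.4⁴)/(8·35.0³·4) = 26.092 N/mm
U = ½kδ² = 0.5 × 26.092 × 22.4² = 6545.9 N·mm = 6.5459 J

6.55 J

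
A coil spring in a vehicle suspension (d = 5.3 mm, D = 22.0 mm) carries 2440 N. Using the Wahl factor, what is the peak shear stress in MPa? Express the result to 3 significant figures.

1270 MPa

Spring index C = D/d = 22.0/5.3 = 4.1509
K_W = (4C−1)/(4C−4) + 0.615/C = 15.604/12.604 + 0.1482 = 1.3862
τ₀ = 8FD/(πd³) = 8·2440·22.0/(π·5.3³) = 429440/467.71 = 918.17 MPa
τ_max = K·τ₀ = 1.3862 × 918.17 = 1272.8 MPa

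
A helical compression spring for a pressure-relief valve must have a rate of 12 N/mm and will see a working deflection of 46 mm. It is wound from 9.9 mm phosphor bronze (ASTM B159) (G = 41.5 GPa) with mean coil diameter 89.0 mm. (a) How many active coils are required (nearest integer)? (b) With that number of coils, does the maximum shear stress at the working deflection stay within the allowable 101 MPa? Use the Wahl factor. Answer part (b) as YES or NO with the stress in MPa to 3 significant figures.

N_a = Gd⁴/(8D³k) = (41.5×10³)(9.9⁴)/(8·89.0³·12) = 5.89 → N_a = 6
Actual rate k = Gd⁴/(8D³·6) = 11.781 N/mm
Working load F = kδ = 11.781·46 = 541.92 N
C = 89.0/9.9 = 8.9899; K_W = (4C−1)/(4C−4)+0.615/C = 1.1623
τ_max = K_W·8FD/(πd³) = 1.1623·126.58 = 147.12 MPa
τ_max > 101 MPa → exceeds allowable

(a) 6 coils; (b) NO, τ_max = 147 MPa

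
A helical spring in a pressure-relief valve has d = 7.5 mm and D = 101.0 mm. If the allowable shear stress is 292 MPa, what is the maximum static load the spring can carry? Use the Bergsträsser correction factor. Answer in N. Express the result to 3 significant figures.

436 N

C = D/d = 101.0/7.5 = 13.4667
K_B = (4C+2)/(4C−3) = 55.867/50.867 = 1.0983
τ_max = K·8FD/(πd³) → F_max = τ_allow·πd³/(8DK)
F_max = 292·π·7.5³/(8·101.0·1.0983) = 3.87e+05/887.42 = 436.1 N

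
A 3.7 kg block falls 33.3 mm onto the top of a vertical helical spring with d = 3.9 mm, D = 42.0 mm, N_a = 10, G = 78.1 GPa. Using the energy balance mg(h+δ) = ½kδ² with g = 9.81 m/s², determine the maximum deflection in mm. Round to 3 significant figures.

42.5 mm

k = Gd⁴/(8D³N_a) = (78.1×10³)(3.9⁴)/(8·42.0³·10) = 3.0484 N/mm
W = mg = 3.7 × 9.81 = 36.297 N
½kδ² − Wδ − Wh = 0 → δ = (W + √(W² + 2kWh))/k
δ = (36.297 + √(1317.5 + 7369.14))/3.0484 = (36.297 + 93.202)/3.0484 = 42.481 mm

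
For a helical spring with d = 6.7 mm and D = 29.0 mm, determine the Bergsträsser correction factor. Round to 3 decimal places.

C = D/d = 29.0/6.7 = 4.3284
K_B = (4C+2)/(4C−3) = 19.313/14.313 = 1.3493

1.349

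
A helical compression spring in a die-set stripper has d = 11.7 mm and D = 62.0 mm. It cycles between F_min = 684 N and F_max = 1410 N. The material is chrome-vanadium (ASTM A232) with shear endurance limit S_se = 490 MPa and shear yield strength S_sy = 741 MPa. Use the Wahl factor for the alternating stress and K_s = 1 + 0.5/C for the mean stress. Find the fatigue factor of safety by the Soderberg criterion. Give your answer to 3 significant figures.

4.05

C = D/d = 62.0/11.7 = 5.2991; K_W = (4C−1)/(4C−4)+0.615/C = 1.2905; K_s = 1+0.5/C = 1.0944
F_a = (F_max−F_min)/2 = 363 N; F_m = (F_max+F_min)/2 = 1047 N
τ_a = K_W·8F_aD/(πd³) = 1.2905 × 35.783 = 46.179 MPa
τ_m = K_s·8F_mD/(πd³) = 1.0944 × 103.21 = 112.95 MPa
Soderberg: 1/n_f = τ_a/S_se + τ_m/S_sy = 46.179/490 + 112.95/741 = 0.09424 + 0.15243 = 0.24667
n_f = 1/0.24667 = 4.054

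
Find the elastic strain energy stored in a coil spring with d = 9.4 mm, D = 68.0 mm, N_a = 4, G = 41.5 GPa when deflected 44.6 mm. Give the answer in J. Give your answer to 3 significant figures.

k = Gd⁴/(8D³N_a) = (41.5×10³)(9.4⁴)/(8·68.0³·4) = 32.202 N/mm
U = ½kδ² = 0.5 × 32.202 × 44.6² = 32027 N·mm = 32.027 J

32.0 J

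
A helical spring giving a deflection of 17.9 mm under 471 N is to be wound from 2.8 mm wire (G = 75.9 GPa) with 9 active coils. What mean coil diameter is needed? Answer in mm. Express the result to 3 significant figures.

Required rate k = F/δ = 471/17.9 = 26.313 N/mm
D = (Gd⁴/(8N_a·k))^(1/3) = (75.9×10³·2.8⁴/(8·9·26.313))^(1/3)
  = (2462.48)^(1/3) = 13.5039 mm

13.5 mm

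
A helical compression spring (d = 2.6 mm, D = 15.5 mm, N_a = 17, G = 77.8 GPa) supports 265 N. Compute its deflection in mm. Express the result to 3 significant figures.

k = Gd⁴/(8D³N_a) = (77.8×10³)(2.6⁴)/(8·15.5³·17) = 7.02 N/mm
δ = F/k = 265 / 7.02 = 37.749 mm

37.7 mm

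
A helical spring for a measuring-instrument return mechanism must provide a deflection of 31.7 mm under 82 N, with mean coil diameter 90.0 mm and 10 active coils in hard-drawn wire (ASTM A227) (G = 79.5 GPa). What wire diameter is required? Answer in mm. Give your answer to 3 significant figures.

6.60 mm

Required rate k = F/δ = 82/31.7 = 2.5868 N/mm
d = (8D³N_a·k / G)^(1/4) = (8·90.0³·10·2.5868 / (79.5×10³))^0.25
  = (1897.6)^0.25 = 6.6001 mm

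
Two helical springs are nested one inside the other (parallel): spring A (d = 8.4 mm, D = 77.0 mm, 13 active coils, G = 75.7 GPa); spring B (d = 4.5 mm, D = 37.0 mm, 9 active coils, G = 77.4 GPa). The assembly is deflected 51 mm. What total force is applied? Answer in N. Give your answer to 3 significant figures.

k_A = Gd⁴/(8D³N_a) = (75.7×10³)(8.4⁴)/(8·77.0³·13) = 7.9379 N/mm
k_B = Gd⁴/(8D³N_a) = (77.4×10³)(4.5⁴)/(8·37.0³·9) = 8.7027 N/mm
Parallel: k_eq = 7.9379 + 8.7027 = 16.641 N/mm
F = k_eq·δ = 16.641·51 = 848.67 N

849 N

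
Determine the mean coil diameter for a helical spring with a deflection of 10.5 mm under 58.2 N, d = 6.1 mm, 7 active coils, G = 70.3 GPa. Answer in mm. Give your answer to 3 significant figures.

Required rate k = F/δ = 58.2/10.5 = 5.5429 N/mm
D = (Gd⁴/(8N_a·k))^(1/3) = (70.3×10³·6.1⁴/(8·7·5.5429))^(1/3)
  = (313583)^(1/3) = 67.9388 mm

67.9 mm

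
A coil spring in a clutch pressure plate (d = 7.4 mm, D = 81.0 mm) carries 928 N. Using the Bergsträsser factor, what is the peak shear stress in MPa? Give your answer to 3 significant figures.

Spring index C = D/d = 81.0/7.4 = 10.9459
K_B = (4C+2)/(4C−3) = 45.784/40.784 = 1.1226
τ₀ = 8FD/(πd³) = 8·928·81.0/(π·7.4³) = 601344/1273 = 472.37 MPa
τ_max = K·τ₀ = 1.1226 × 472.37 = 530.28 MPa

530 MPa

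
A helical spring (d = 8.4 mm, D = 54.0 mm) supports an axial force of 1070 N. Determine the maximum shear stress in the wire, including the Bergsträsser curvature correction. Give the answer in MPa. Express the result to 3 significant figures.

303 MPa

Spring index C = D/d = 54.0/8.4 = 6.4286
K_B = (4C+2)/(4C−3) = 27.714/22.714 = 1.2201
τ₀ = 8FD/(πd³) = 8·1070·54.0/(π·8.4³) = 462240/1862 = 248.24 MPa
τ_max = K·τ₀ = 1.2201 × 248.24 = 302.89 MPa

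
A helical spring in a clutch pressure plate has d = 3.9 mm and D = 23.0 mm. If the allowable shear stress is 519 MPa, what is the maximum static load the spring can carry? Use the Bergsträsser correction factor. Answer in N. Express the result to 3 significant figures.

C = D/d = 23.0/3.9 = 5.8974
K_B = (4C+2)/(4C−3) = 25.590/20.590 = 1.2428
τ_max = K·8FD/(πd³) → F_max = τ_allow·πd³/(8DK)
F_max = 519·π·3.9³/(8·23.0·1.2428) = 96719/228.68 = 422.94 N

423 N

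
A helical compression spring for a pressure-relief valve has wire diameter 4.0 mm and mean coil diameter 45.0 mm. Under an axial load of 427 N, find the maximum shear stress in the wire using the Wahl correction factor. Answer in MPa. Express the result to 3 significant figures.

862 MPa

Spring index C = D/d = 45.0/4.0 = 11.2500
K_W = (4C−1)/(4C−4) + 0.615/C = 44.000/41.000 + 0.0547 = 1.1278
τ₀ = 8FD/(πd³) = 8·427·45.0/(π·4.0³) = 153720/201.06 = 764.54 MPa
τ_max = K·τ₀ = 1.1278 × 764.54 = 862.28 MPa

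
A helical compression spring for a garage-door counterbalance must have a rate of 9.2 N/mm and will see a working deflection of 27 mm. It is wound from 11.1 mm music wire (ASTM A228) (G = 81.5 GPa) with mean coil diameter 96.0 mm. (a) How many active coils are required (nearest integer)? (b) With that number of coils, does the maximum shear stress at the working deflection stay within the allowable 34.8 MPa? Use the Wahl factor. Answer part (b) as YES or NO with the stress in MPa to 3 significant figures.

N_a = Gd⁴/(8D³k) = (81.5×10³)(11.1⁴)/(8·96.0³·9.2) = 19 → N_a = 19
Actual rate k = Gd⁴/(8D³·19) = 9.2001 N/mm
Working load F = kδ = 9.2001·27 = 248.4 N
C = 96.0/11.1 = 8.6486; K_W = (4C−1)/(4C−4)+0.615/C = 1.1692
τ_max = K_W·8FD/(πd³) = 1.1692·44.402 = 51.913 MPa
τ_max > 34.8 MPa → exceeds allowable

(a) 19 coils; (b) NO, τ_max = 51.9 MPa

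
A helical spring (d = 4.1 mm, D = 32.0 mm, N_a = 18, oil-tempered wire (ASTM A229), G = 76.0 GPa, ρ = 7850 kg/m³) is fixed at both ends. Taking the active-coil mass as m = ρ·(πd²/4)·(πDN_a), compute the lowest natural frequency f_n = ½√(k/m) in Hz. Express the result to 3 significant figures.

k = Gd⁴/(8D³N_a) = (76.0×10³)(4.1⁴)/(8·32.0³·18) = 4.5513 N/mm = 4551.3 N/m
Wire length L = πDN_a = π·32.0·18 = 1809.6 mm
m = ρ·(πd²/4)·L = 7850 × 13.203×10⁻⁶ m² × 1.8096 m = 0.18754 kg
f_n = ½√(k/m) = 0.5·√(4551.3/0.18754) = 0.5·√(24268) = 77.891 Hz

77.9 Hz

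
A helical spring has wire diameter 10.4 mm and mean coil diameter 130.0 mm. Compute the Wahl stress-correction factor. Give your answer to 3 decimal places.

1.114

C = D/d = 130.0/10.4 = 12.5000
K_W = (4C−1)/(4C−4) + 0.615/C = 49.000/46.000 + 0.0492 = 1.1144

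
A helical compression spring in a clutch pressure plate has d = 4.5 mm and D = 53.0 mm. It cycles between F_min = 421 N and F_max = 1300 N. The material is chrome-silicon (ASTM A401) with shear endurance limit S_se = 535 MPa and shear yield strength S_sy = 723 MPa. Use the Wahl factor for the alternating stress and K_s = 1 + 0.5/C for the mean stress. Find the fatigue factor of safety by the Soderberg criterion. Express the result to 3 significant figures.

0.312

C = D/d = 53.0/4.5 = 11.7778; K_W = (4C−1)/(4C−4)+0.615/C = 1.1218; K_s = 1+0.5/C = 1.0425
F_a = (F_max−F_min)/2 = 439.5 N; F_m = (F_max+F_min)/2 = 860.5 N
τ_a = K_W·8F_aD/(πd³) = 1.1218 × 650.93 = 730.22 MPa
τ_m = K_s·8F_mD/(πd³) = 1.0425 × 1274.5 = 1328.6 MPa
Soderberg: 1/n_f = τ_a/S_se + τ_m/S_sy = 730.22/535 + 1328.6/723 = 1.36490 + 1.83758 = 3.2025
n_f = 1/3.2025 = 0.3123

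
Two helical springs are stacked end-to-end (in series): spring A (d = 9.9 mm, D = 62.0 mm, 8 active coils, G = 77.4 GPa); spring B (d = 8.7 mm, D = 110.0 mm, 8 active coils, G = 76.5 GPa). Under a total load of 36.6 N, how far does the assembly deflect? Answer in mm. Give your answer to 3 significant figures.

k_A = Gd⁴/(8D³N_a) = (77.4×10³)(9.9⁴)/(8·62.0³·8) = 48.745 N/mm
k_B = Gd⁴/(8D³N_a) = (76.5×10³)(8.7⁴)/(8·110.0³·8) = 5.1449 N/mm
Series: 1/k_eq = 1/48.745 + 1/5.1449 = 0.21488; k_eq = 4.6537 N/mm
δ = F/k_eq = 36.6/4.6537 = 7.8646 mm

7.86 mm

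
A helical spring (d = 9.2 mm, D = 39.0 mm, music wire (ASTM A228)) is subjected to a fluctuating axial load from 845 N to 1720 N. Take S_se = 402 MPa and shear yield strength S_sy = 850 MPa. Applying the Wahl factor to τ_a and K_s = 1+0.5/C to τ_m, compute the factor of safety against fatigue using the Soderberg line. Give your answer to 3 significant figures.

C = D/d = 39.0/9.2 = 4.2391; K_W = (4C−1)/(4C−4)+0.615/C = 1.3766; K_s = 1+0.5/C = 1.1179
F_a = (F_max−F_min)/2 = 437.5 N; F_m = (F_max+F_min)/2 = 1282.5 N
τ_a = K_W·8F_aD/(πd³) = 1.3766 × 55.798 = 76.813 MPa
τ_m = K_s·8F_mD/(πd³) = 1.1179 × 163.57 = 182.86 MPa
Soderberg: 1/n_f = τ_a/S_se + τ_m/S_sy = 76.813/402 + 182.86/850 = 0.19108 + 0.21513 = 0.40621
n_f = 1/0.40621 = 2.462

2.46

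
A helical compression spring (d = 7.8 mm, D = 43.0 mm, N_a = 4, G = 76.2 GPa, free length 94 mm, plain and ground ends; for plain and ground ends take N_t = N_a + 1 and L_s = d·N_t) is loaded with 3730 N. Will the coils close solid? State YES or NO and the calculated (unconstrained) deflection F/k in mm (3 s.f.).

NO, δ = 33.6 mm

k = Gd⁴/(8D³N_a) = (76.2×10³)(7.8⁴)/(8·43.0³·4) = 110.86 N/mm
N_t = 5; L_s = 7.8·5 = 39 mm; δ_solid = L₀ − L_s = 94 − 39 = 55 mm
δ = F/k = 3730/110.86 = 33.646 mm
δ < δ_solid → spring does not go solid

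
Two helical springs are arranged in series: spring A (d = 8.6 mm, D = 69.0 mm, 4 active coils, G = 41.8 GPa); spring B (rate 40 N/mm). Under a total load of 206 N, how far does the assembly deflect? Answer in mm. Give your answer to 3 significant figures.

14.6 mm

k_A = Gd⁴/(8D³N_a) = (41.8×10³)(8.6⁴)/(8·69.0³·4) = 21.751 N/mm
Series: 1/k_eq = 1/21.751 + 1/40 = 0.070976; k_eq = 14.089 N/mm
δ = F/k_eq = 206/14.089 = 14.621 mm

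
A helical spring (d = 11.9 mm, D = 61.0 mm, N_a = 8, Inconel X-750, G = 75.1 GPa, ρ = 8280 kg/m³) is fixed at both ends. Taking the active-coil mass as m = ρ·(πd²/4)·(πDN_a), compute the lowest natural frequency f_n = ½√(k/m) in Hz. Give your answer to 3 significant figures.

135 Hz

k = Gd⁴/(8D³N_a) = (75.1×10³)(11.9⁴)/(8·61.0³·8) = 103.67 N/mm = 1.0367e+05 N/m
Wire length L = πDN_a = π·61.0·8 = 1533.1 mm
m = ρ·(πd²/4)·L = 8280 × 111.22×10⁻⁶ m² × 1.5331 m = 1.4118 kg
f_n = ½√(k/m) = 0.5·√(1.0367e+05/1.4118) = 0.5·√(73430) = 135.49 Hz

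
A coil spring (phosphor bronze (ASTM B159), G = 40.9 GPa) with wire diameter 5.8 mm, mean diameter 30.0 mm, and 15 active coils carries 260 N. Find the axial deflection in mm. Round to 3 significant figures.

18.2 mm

k = Gd⁴/(8D³N_a) = (40.9×10³)(5.8⁴)/(8·30.0³·15) = 14.285 N/mm
δ = F/k = 260 / 14.285 = 18.2 mm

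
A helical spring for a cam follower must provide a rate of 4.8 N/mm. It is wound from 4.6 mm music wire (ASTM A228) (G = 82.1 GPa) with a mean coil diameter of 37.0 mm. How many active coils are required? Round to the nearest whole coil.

N_a = Gd⁴/(8D³k) = (82.1×10³ × 4.6⁴)/(8 × 37.0³ × 4.8)
    = 3.67599e+07 / 1.94508e+06 = 18.9 → 19 coils

19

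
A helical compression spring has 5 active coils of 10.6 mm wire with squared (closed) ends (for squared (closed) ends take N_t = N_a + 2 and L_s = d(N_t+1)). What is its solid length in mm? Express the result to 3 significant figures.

84.8 mm

squared (closed) ends: N_t = N_a + 2 = 5 + 2 = 7
L_s = d·(N_t+1) = 10.6 × 8 = 84.8 mm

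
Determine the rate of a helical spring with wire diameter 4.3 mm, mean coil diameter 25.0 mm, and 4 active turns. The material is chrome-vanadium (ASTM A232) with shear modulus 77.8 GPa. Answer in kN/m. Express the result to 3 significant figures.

53.2 kN/m

k = Gd⁴/(8D³N_a) = (77.8×10³ × 4.3⁴) / (8 × 25.0³ × 4)
  = 2.65983e+07 / 500000 = 53.197 N/mm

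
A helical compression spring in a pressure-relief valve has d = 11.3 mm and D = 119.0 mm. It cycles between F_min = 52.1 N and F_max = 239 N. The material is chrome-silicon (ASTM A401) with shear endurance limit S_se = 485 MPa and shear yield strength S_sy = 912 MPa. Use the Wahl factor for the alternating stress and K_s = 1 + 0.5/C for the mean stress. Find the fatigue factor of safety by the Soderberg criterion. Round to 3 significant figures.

12.3

C = D/d = 119.0/11.3 = 10.5310; K_W = (4C−1)/(4C−4)+0.615/C = 1.1371; K_s = 1+0.5/C = 1.0475
F_a = (F_max−F_min)/2 = 93.45 N; F_m = (F_max+F_min)/2 = 145.55 N
τ_a = K_W·8F_aD/(πd³) = 1.1371 × 19.626 = 22.316 MPa
τ_m = K_s·8F_mD/(πd³) = 1.0475 × 30.568 = 32.019 MPa
Soderberg: 1/n_f = τ_a/S_se + τ_m/S_sy = 22.316/485 + 32.019/912 = 0.04601 + 0.03511 = 0.081122
n_f = 1/0.081122 = 12.33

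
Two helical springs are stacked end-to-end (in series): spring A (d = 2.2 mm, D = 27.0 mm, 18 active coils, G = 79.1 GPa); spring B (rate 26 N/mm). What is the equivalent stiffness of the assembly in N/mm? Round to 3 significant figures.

0.638 N/mm

k_A = Gd⁴/(8D³N_a) = (79.1×10³)(2.2⁴)/(8·27.0³·18) = 0.65375 N/mm
Series: 1/k_eq = 1/0.65375 + 1/26 = 1.5681; k_eq = 0.63772 N/mm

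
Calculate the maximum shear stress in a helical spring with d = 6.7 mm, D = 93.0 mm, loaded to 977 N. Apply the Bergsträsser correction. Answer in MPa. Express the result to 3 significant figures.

843 MPa

Spring index C = D/d = 93.0/6.7 = 13.8806
K_B = (4C+2)/(4C−3) = 57.522/52.522 = 1.0952
τ₀ = 8FD/(πd³) = 8·977·93.0/(π·6.7³) = 726888/944.87 = 769.3 MPa
τ_max = K·τ₀ = 1.0952 × 769.3 = 842.53 MPa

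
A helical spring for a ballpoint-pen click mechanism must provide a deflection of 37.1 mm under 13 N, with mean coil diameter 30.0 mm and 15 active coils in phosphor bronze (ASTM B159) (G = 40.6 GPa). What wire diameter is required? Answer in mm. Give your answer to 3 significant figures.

Required rate k = F/δ = 13/37.1 = 0.3504 N/mm
d = (8D³N_a·k / G)^(1/4) = (8·30.0³·15·0.3504 / (40.6×10³))^0.25
  = (27.963)^0.25 = 2.2996 mm

2.30 mm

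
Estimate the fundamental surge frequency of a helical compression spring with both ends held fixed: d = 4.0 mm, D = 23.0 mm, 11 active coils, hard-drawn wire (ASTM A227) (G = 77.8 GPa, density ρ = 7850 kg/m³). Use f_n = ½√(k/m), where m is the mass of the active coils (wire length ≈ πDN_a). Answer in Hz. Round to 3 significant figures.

k = Gd⁴/(8D³N_a) = (77.8×10³)(4.0⁴)/(8·23.0³·11) = 18.602 N/mm = 18602 N/m
Wire length L = πDN_a = π·23.0·11 = 794.82 mm
m = ρ·(πd²/4)·L = 7850 × 12.566×10⁻⁶ m² × 0.79482 m = 0.078406 kg
f_n = ½√(k/m) = 0.5·√(18602/0.078406) = 0.5·√(2.3725e+05) = 243.54 Hz

244 Hz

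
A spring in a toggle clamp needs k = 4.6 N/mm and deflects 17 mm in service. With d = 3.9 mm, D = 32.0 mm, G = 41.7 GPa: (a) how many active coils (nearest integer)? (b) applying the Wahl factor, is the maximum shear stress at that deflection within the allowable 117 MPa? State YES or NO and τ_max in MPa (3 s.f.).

(a) 8 coils; (b) NO, τ_max = 127 MPa

N_a = Gd⁴/(8D³k) = (41.7×10³)(3.9⁴)/(8·32.0³·4.6) = 8 → N_a = 8
Actual rate k = Gd⁴/(8D³·8) = 4.6001 N/mm
Working load F = kδ = 4.6001·17 = 78.201 N
C = 32.0/3.9 = 8.2051; K_W = (4C−1)/(4C−4)+0.615/C = 1.1790
τ_max = K_W·8FD/(πd³) = 1.1790·107.43 = 126.66 MPa
τ_max > 117 MPa → exceeds allowable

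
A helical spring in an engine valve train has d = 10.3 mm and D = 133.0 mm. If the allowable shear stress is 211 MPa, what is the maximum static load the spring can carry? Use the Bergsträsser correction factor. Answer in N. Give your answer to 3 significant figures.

617 N

C = D/d = 133.0/10.3 = 12.9126
K_B = (4C+2)/(4C−3) = 53.650/48.650 = 1.1028
τ_max = K·8FD/(πd³) → F_max = τ_allow·πd³/(8DK)
F_max = 211·π·10.3³/(8·133.0·1.1028) = 7.2434e+05/1173.4 = 617.33 N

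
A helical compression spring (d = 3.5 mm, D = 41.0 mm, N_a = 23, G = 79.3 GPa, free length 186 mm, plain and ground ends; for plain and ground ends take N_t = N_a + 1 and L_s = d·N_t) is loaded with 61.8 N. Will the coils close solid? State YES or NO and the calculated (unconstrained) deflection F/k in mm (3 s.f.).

k = Gd⁴/(8D³N_a) = (79.3×10³)(3.5⁴)/(8·41.0³·23) = 0.93837 N/mm
N_t = 24; L_s = 3.5·24 = 84 mm; δ_solid = L₀ − L_s = 186 − 84 = 102 mm
δ = F/k = 61.8/0.93837 = 65.859 mm
δ < δ_solid → spring does not go solid

NO, δ = 65.9 mm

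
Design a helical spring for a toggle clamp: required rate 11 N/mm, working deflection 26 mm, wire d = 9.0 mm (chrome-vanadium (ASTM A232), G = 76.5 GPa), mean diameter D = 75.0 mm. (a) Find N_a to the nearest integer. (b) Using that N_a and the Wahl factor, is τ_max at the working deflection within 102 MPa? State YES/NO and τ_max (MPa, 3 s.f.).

(a) 14 coils; (b) YES, τ_max = 85.1 MPa

N_a = Gd⁴/(8D³k) = (76.5×10³)(9.0⁴)/(8·75.0³·11) = 13.52 → N_a = 14
Actual rate k = Gd⁴/(8D³·14) = 10.623 N/mm
Working load F = kδ = 10.623·26 = 276.19 N
C = 75.0/9.0 = 8.3333; K_W = (4C−1)/(4C−4)+0.615/C = 1.1761
τ_max = K_W·8FD/(πd³) = 1.1761·72.356 = 85.096 MPa
τ_max ≤ 102 MPa → acceptable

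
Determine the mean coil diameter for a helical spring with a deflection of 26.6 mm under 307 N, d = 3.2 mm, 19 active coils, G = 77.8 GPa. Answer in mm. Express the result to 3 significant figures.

Required rate k = F/δ = 307/26.6 = 11.541 N/mm
D = (Gd⁴/(8N_a·k))^(1/3) = (77.8×10³·3.2⁴/(8·19·11.541))^(1/3)
  = (4650.28)^(1/3) = 16.6914 mm

16.7 mm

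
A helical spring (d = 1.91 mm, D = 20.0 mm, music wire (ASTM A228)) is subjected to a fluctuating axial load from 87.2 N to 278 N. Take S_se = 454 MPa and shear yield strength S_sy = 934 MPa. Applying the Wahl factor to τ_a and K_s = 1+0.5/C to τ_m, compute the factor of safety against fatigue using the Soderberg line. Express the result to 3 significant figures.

0.308

C = D/d = 20.0/1.91 = 10.4712; K_W = (4C−1)/(4C−4)+0.615/C = 1.1379; K_s = 1+0.5/C = 1.0477
F_a = (F_max−F_min)/2 = 95.4 N; F_m = (F_max+F_min)/2 = 182.6 N
τ_a = K_W·8F_aD/(πd³) = 1.1379 × 697.3 = 793.47 MPa
τ_m = K_s·8F_mD/(πd³) = 1.0477 × 1334.7 = 1398.4 MPa
Soderberg: 1/n_f = τ_a/S_se + τ_m/S_sy = 793.47/454 + 1398.4/934 = 1.74773 + 1.49721 = 3.2449
n_f = 1/3.2449 = 0.3082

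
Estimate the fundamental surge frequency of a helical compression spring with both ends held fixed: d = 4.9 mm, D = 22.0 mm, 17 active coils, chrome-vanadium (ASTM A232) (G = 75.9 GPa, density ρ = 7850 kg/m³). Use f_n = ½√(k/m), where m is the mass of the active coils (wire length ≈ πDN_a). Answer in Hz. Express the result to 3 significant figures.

k = Gd⁴/(8D³N_a) = (75.9×10³)(4.9⁴)/(8·22.0³·17) = 30.215 N/mm = 30215 N/m
Wire length L = πDN_a = π·22.0·17 = 1175 mm
m = ρ·(πd²/4)·L = 7850 × 18.857×10⁻⁶ m² × 1.175 m = 0.17393 kg
f_n = ½√(k/m) = 0.5·√(30215/0.17393) = 0.5·√(1.7372e+05) = 208.4 Hz

208 Hz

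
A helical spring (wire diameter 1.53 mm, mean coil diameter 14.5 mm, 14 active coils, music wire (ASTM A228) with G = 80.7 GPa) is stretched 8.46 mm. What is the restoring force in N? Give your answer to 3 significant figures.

k = Gd⁴/(8D³N_a) = (80.7×10³)(1.53⁴)/(8·14.5³·14) = 1.2951 N/mm
F = k·δ = 1.2951 × 8.46 = 10.957 N

11.0 N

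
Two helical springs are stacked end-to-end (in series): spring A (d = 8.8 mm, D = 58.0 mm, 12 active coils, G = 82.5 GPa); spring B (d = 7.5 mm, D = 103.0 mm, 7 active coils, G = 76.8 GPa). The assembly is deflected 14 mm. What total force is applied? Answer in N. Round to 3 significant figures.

k_A = Gd⁴/(8D³N_a) = (82.5×10³)(8.8⁴)/(8·58.0³·12) = 26.414 N/mm
k_B = Gd⁴/(8D³N_a) = (76.8×10³)(7.5⁴)/(8·103.0³·7) = 3.9711 N/mm
Series: 1/k_eq = 1/26.414 + 1/3.9711 = 0.28968; k_eq = 3.4521 N/mm
F = k_eq·δ = 3.4521·14 = 48.329 N

48.3 N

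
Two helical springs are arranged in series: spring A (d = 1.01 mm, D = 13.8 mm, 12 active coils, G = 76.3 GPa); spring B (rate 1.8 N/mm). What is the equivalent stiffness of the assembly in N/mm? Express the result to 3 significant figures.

k_A = Gd⁴/(8D³N_a) = (76.3×10³)(1.01⁴)/(8·13.8³·12) = 0.3147 N/mm
Series: 1/k_eq = 1/0.3147 + 1/1.8 = 3.7331; k_eq = 0.26787 N/mm

0.268 N/mm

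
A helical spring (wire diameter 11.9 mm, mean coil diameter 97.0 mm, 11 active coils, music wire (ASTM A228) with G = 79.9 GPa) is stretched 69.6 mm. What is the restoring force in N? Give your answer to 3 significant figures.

k = Gd⁴/(8D³N_a) = (79.9×10³)(11.9⁴)/(8·97.0³·11) = 19.95 N/mm
F = k·δ = 19.95 × 69.6 = 1388.5 N

1390 N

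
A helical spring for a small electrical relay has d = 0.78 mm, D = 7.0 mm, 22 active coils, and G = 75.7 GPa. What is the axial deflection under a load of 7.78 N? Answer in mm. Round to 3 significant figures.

16.8 mm

k = Gd⁴/(8D³N_a) = (75.7×10³)(0.78⁴)/(8·7.0³·22) = 0.46416 N/mm
δ = F/k = 7.78 / 0.46416 = 16.761 mm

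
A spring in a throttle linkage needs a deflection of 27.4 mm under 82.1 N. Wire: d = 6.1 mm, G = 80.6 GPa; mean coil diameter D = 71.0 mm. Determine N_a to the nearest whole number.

13

Required rate k = F/δ = 82.1/27.4 = 2.9964 N/mm
N_a = Gd⁴/(8D³k) = (80.6×10³ × 6.1⁴)/(8 × 71.0³ × 2.9964)
    = 1.11597e+08 / 8.57941e+06 = 13.01 → 13 coils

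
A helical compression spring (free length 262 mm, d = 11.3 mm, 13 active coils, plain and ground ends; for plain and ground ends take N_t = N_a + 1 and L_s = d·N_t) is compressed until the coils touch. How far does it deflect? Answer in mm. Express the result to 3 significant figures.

N_t = 14; L_s = 11.3·14 = 158.2 mm
δ_solid = L₀ − L_s = 262 − 158.2 = 103.8 mm

104 mm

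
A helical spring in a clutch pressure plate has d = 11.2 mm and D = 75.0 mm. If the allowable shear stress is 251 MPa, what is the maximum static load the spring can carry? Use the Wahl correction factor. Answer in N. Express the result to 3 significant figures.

1510 N

C = D/d = 75.0/11.2 = 6.6964
K_W = (4C−1)/(4C−4) + 0.615/C = 25.786/22.786 + 0.0918 = 1.2235
τ_max = K·8FD/(πd³) → F_max = τ_allow·πd³/(8DK)
F_max = 251·π·11.2³/(8·75.0·1.2235) = 1.1078e+06/734.1 = 1509.1 N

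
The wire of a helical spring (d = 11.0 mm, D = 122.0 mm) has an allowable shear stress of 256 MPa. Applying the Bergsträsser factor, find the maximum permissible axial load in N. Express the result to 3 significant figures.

C = D/d = 122.0/11.0 = 11.0909
K_B = (4C+2)/(4C−3) = 46.364/41.364 = 1.1209
τ_max = K·8FD/(πd³) → F_max = τ_allow·πd³/(8DK)
F_max = 256·π·11.0³/(8·122.0·1.1209) = 1.0705e+06/1094 = 978.5 N

978 N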